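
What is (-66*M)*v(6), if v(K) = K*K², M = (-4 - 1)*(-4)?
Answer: -285120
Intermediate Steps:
M = 20 (M = -5*(-4) = 20)
v(K) = K³
(-66*M)*v(6) = -66*20*6³ = -1320*216 = -285120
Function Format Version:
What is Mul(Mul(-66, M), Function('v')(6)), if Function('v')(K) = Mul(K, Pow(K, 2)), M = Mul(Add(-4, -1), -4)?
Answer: -285120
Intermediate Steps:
M = 20 (M = Mul(-5, -4) = 20)
Function('v')(K) = Pow(K, 3)
Mul(Mul(-66, M), Function('v')(6)) = Mul(Mul(-66, 20), Pow(6, 3)) = Mul(-1320, 216) = -285120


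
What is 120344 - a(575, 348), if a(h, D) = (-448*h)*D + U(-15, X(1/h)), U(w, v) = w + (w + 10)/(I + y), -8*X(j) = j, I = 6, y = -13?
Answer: 628356108/7 ≈ 8.9765e+7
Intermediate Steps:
X(j) = -j/8
U(w, v) = -10/7 + 6*w/7 (U(w, v) = w + (w + 10)/(6 - 13) = w + (10 + w)/(-7) = w + (10 + w)*(-1/7) = w + (-10/7 - w/7) = -10/7 + 6*w/7)
a(h, D) = -100/7 - 448*D*h (a(h, D) = (-448*h)*D + (-10/7 + (6/7)*(-15)) = -448*D*h + (-10/7 - 90/7) = -448*D*h - 100/7 = -100/7 - 448*D*h)
120344 - a(575, 348) = 120344 - (-100/7 - 448*348*575) = 120344 - (-100/7 - 89644800) = 120344 - 1*(-627513700/7) = 120344 + 627513700/7 = 628356108/7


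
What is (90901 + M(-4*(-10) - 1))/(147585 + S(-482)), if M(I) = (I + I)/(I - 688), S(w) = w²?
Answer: 58994671/246560941 ≈ 0.23927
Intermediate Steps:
M(I) = 2*I/(-688 + I) (M(I) = (2*I)/(-688 + I) = 2*I/(-688 + I))
(90901 + M(-4*(-10) - 1))/(147585 + S(-482)) = (90901 + 2*(-4*(-10) - 1)/(-688 + (-4*(-10) - 1)))/(147585 + (-482)²) = (90901 + 2*(40 - 1)/(-688 + (40 - 1)))/(147585 + 232324) = (90901 + 2*39/(-688 + 39))/379909 = (90901 + 2*39/(-649))*(1/379909) = (90901 + 2*39*(-1/649))*(1/379909) = (90901 - 78/649)*(1/379909) = (58994671/649)*(1/379909) = 58994671/246560941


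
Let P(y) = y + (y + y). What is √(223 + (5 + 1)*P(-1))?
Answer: √205 ≈ 14.318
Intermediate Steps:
P(y) = 3*y (P(y) = y + 2*y = 3*y)
√(223 + (5 + 1)*P(-1)) = √(223 + (5 + 1)*(3*(-1))) = √(223 + 6*(-3)) = √(223 - 18) = √205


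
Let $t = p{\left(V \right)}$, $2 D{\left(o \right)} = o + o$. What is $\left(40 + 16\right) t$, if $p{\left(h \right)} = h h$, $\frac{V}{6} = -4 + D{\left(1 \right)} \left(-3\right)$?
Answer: $98784$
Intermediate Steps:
$D{\left(o \right)} = o$ ($D{\left(o \right)} = \frac{o + o}{2} = \frac{2 o}{2} = o$)
$V = -42$ ($V = 6 \left(-4 + 1 \left(-3\right)\right) = 6 \left(-4 - 3\right) = 6 \left(-7\right) = -42$)
$p{\left(h \right)} = h^{2}$
$t = 1764$ ($t = \left(-42\right)^{2} = 1764$)
$\left(40 + 16\right) t = \left(40 + 16\right) 1764 = 56 \cdot 1764 = 98784$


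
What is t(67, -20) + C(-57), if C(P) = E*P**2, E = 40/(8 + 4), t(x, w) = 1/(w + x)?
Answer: 509011/47 ≈ 10830.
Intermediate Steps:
E = 10/3 (E = 40/12 = 40*(1/12) = 10/3 ≈ 3.3333)
C(P) = 10*P**2/3
t(67, -20) + C(-57) = 1/(-20 + 67) + (10/3)*(-57)**2 = 1/47 + (10/3)*3249 = 1/47 + 10830 = 509011/47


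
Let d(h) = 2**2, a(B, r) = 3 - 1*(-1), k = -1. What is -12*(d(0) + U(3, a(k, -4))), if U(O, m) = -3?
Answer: -12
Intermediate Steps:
a(B, r) = 4 (a(B, r) = 3 + 1 = 4)
d(h) = 4
-12*(d(0) + U(3, a(k, -4))) = -12*(4 - 3) = -12*1 = -12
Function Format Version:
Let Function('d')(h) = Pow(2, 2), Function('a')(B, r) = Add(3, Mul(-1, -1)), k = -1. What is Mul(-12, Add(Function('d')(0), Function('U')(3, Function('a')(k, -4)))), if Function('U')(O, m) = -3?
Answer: -12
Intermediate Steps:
Function('a')(B, r) = 4 (Function('a')(B, r) = Add(3, 1) = 4)
Function('d')(h) = 4
Mul(-12, Add(Function('d')(0), Function('U')(3, Function('a')(k, -4)))) = Mul(-12, Add(4, -3)) = Mul(-12, 1) = -12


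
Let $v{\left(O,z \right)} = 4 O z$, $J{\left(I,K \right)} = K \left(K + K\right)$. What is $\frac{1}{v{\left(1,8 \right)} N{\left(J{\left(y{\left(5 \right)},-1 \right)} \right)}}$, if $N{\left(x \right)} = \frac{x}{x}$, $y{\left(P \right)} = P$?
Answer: $\frac{1}{32} \approx 0.03125$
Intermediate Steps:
$J{\left(I,K \right)} = 2 K^{2}$ ($J{\left(I,K \right)} = K 2 K = 2 K^{2}$)
$v{\left(O,z \right)} = 4 O z$
$N{\left(x \right)} = 1$
$\frac{1}{v{\left(1,8 \right)} N{\left(J{\left(y{\left(5 \right)},-1 \right)} \right)}} = \frac{1}{4 \cdot 1 \cdot 8 \cdot 1} = \frac{1}{32 \cdot 1} = \frac{1}{32}$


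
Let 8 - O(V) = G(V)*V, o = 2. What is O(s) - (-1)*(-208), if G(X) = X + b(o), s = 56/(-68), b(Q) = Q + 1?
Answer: -57282/289 ≈ -198.21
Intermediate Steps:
b(Q) = 1 + Q
s = -14/17 (s = 56*(-1/68) = -14/17 ≈ -0.82353)
G(X) = 3 + X (G(X) = X + (1 + 2) = X + 3 = 3 + X)
O(V) = 8 - V*(3 + V) (O(V) = 8 - (3 + V)*V = 8 - V*(3 + V))
O(s) - (-1)*(-208) = (8 - 1*(-14/17)*(3 - 14/17)) - (-1)*(-208) = (8 - 1*(-14/17)*37/17) - 1*208 = (8 + 518/289) - 208 = 2830/289 - 208 = -57282/289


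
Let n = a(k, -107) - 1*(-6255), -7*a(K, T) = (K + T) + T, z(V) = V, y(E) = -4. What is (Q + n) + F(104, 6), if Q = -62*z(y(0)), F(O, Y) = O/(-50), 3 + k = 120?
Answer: 1140086/175 ≈ 6514.8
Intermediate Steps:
k = 117 (k = -3 + 120 = 117)
a(K, T) = -2*T/7 - K/7 (a(K, T) = -((K + T) + T)/7 = -(K + 2*T)/7 = -2*T/7 - K/7)
F(O, Y) = -O/50 (F(O, Y) = O*(-1/50) = -O/50)
n = 43882/7 (n = (-2/7*(-107) - 1/7*117) - 1*(-6255) = (214/7 - 117/7) + 6255 = 97/7 + 6255 = 43882/7 ≈ 6268.9)
Q = 248 (Q = -62*(-4) = 248)
(Q + n) + F(104, 6) = (248 + 43882/7) - 1/50*104 = 45618/7 - 52/25 = 1140086/175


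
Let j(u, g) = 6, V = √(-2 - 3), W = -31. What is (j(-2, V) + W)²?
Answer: 625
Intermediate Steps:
V = I*√5 (V = √(-5) = I*√5 ≈ 2.2361*I)
(j(-2, V) + W)² = (6 - 31)² = (-25)² = 625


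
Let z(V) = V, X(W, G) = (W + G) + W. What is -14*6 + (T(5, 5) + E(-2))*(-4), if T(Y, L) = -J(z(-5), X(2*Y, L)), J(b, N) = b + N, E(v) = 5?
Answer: -24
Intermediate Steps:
X(W, G) = G + 2*W (X(W, G) = (G + W) + W = G + 2*W)
J(b, N) = N + b
T(Y, L) = 5 - L - 4*Y (T(Y, L) = -((L + 2*(2*Y)) - 5) = -((L + 4*Y) - 5) = -(-5 + L + 4*Y) = 5 - L - 4*Y)
-14*6 + (T(5, 5) + E(-2))*(-4) = -14*6 + ((5 - 1*5 - 4*5) + 5)*(-4) = -84 + ((5 - 5 - 20) + 5)*(-4) = -84 + (-20 + 5)*(-4) = -84 - 15*(-4) = -84 + 60 = -24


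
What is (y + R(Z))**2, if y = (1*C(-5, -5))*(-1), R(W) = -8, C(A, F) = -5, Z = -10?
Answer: 9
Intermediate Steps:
y = 5 (y = (1*(-5))*(-1) = -5*(-1) = 5)
(y + R(Z))**2 = (5 - 8)**2 = (-3)**2 = 9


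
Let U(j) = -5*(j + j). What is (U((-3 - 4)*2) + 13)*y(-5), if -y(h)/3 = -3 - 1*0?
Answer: 1377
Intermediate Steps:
y(h) = 9 (y(h) = -3*(-3 - 1*0) = -3*(-3 + 0) = -3*(-3) = 9)
U(j) = -10*j
(U((-3 - 4)*2) + 13)*y(-5) = (-10*(-3 - 4)*2 + 13)*9 = (-(-70)*2 + 13)*9 = (-10*(-14) + 13)*9 = (140 + 13)*9 = 153*9 = 1377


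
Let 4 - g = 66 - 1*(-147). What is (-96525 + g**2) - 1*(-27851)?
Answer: -24993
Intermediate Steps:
g = -209 (g = 4 - (66 - 1*(-147)) = 4 - (66 + 147) = 4 - 1*213 = 4 - 213 = -209)
(-96525 + g**2) - 1*(-27851) = (-96525 + (-209)**2) - 1*(-27851) = (-96525 + 43681) + 27851 = -52844 + 27851 = -24993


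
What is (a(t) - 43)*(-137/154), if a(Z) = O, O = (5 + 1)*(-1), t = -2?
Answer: 959/22 ≈ 43.591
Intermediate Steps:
O = -6 (O = 6*(-1) = -6)
a(Z) = -6
(a(t) - 43)*(-137/154) = (-6 - 43)*(-137/154) = -(-6713)/154 = -49*(-137/154) = 959/22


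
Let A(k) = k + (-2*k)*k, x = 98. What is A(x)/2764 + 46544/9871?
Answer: -29993597/13641722 ≈ -2.1987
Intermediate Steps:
A(k) = k - 2*k**2
A(x)/2764 + 46544/9871 = (98*(1 - 2*98))/2764 + 46544/9871 = (98*(1 - 196))*(1/2764) + 46544*(1/9871) = (98*(-195))*(1/2764) + 46544/9871 = -19110*1/2764 + 46544/9871 = -9555/1382 + 46544/9871 = -29993597/13641722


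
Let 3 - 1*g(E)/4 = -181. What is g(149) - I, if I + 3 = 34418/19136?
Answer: 7053543/9568 ≈ 737.20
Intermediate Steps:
I = -11495/9568 (I = -3 + 34418/19136 = -3 + 34418*(1/19136) = -3 + 17209/9568 = -11495/9568 ≈ -1.2014)
g(E) = 736 (g(E) = 12 - 4*(-181) = 12 + 724 = 736)
g(149) - I = 736 - 1*(-11495/9568) = 736 + 11495/9568 = 7053543/9568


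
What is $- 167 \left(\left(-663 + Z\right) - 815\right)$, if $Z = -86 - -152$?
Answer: $235804$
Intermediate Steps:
$Z = 66$ ($Z = -86 + 152 = 66$)
$- 167 \left(\left(-663 + Z\right) - 815\right) = - 167 \left(\left(-663 + 66\right) - 815\right) = - 167 \left(-597 - 815\right) = \left(-167\right) \left(-1412\right) = 235804$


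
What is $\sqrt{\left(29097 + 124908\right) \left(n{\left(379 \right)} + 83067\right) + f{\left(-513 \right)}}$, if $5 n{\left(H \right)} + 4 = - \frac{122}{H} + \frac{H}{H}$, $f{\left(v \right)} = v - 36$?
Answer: $\frac{\sqrt{1837546233077865}}{379} \approx 1.131 \cdot 10^{5}$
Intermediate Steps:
$f{\left(v \right)} = -36 + v$ ($f{\left(v \right)} = v - 36 = -36 + v$)
$n{\left(H \right)} = - \frac{3}{5} - \frac{122}{5 H}$ ($n{\left(H \right)} = - \frac{4}{5} + \frac{- \frac{122}{H} + \frac{H}{H}}{5} = - \frac{4}{5} + \frac{- \frac{122}{H} + 1}{5} = - \frac{4}{5} + \frac{1 - \frac{122}{H}}{5} = - \frac{4}{5} + \left(\frac{1}{5} - \frac{122}{5 H}\right) = - \frac{3}{5} - \frac{122}{5 H}$)
$\sqrt{\left(29097 + 124908\right) \left(n{\left(379 \right)} + 83067\right) + f{\left(-513 \right)}} = \sqrt{\left(29097 + 124908\right) \left(\frac{-122 - 1137}{5 \cdot 379} + 83067\right) - 549} = \sqrt{154005 \left(\frac{1}{5} \cdot \frac{1}{379} \left(-122 - 1137\right) + 83067\right) - 549} = \sqrt{154005 \left(\frac{1}{5} \cdot \frac{1}{379} \left(-1259\right) + 83067\right) - 549} = \sqrt{154005 \left(- \frac{1259}{1895} + 83067\right) - 549} = \sqrt{154005 \cdot \frac{157410706}{1895} - 549} = \sqrt{\frac{4848407155506}{379} - 549} = \sqrt{\frac{4848406947435}{379}} = \frac{\sqrt{1837546233077865}}{379}$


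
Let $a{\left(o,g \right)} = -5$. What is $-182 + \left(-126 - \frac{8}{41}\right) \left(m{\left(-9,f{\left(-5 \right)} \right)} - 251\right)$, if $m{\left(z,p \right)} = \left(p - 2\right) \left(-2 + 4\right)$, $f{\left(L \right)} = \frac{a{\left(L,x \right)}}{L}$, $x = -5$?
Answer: $\frac{1301560}{41} \approx 31745.0$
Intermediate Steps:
$f{\left(L \right)} = - \frac{5}{L}$
$m{\left(z,p \right)} = -4 + 2 p$ ($m{\left(z,p \right)} = \left(-2 + p\right) 2 = -4 + 2 p$)
$-182 + \left(-126 - \frac{8}{41}\right) \left(m{\left(-9,f{\left(-5 \right)} \right)} - 251\right) = -182 + \left(-126 - \frac{8}{41}\right) \left(\left(-4 + 2 \left(- \frac{5}{-5}\right)\right) - 251\right) = -182 + \left(-126 - \frac{8}{41}\right) \left(\left(-4 + 2 \left(\left(-5\right) \left(- \frac{1}{5}\right)\right)\right) - 251\right) = -182 + \left(-126 - \frac{8}{41}\right) \left(\left(-4 + 2 \cdot 1\right) - 251\right) = -182 - \frac{5174 \left(\left(-4 + 2\right) - 251\right)}{41} = -182 - \frac{5174 \left(-2 - 251\right)}{41} = -182 - - \frac{1309022}{41} = -182 + \frac{1309022}{41} = \frac{1301560}{41}$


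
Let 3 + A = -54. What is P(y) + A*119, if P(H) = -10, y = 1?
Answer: -6793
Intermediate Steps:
A = -57 (A = -3 - 54 = -57)
P(y) + A*119 = -10 - 57*119 = -10 - 6783 = -6793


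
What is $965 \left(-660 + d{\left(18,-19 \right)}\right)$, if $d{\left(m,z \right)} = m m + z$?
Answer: $-342575$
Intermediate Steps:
$d{\left(m,z \right)} = z + m^{2}$ ($d{\left(m,z \right)} = m^{2} + z = z + m^{2}$)
$965 \left(-660 + d{\left(18,-19 \right)}\right) = 965 \left(-660 - \left(19 - 18^{2}\right)\right) = 965 \left(-660 + \left(-19 + 324\right)\right) = 965 \left(-660 + 305\right) = 965 \left(-355\right) = -342575$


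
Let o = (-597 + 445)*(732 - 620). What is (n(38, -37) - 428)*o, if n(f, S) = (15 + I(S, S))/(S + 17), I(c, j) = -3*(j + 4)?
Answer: 36916544/5 ≈ 7.3833e+6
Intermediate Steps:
I(c, j) = -12 - 3*j (I(c, j) = -3*(4 + j) = -12 - 3*j)
n(f, S) = (3 - 3*S)/(17 + S) (n(f, S) = (15 + (-12 - 3*S))/(S + 17) = (3 - 3*S)/(17 + S))
o = -17024 (o = -152*112 = -17024)
(n(38, -37) - 428)*o = (3*(1 - 1*(-37))/(17 - 37) - 428)*(-17024) = (3*(1 + 37)/(-20) - 428)*(-17024) = (3*(-1/20)*38 - 428)*(-17024) = (-57/10 - 428)*(-17024) = -4337/10*(-17024) = 36916544/5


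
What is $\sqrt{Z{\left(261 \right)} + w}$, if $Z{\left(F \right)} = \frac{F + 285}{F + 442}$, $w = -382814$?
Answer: $\frac{16 i \sqrt{739022423}}{703} \approx 618.72 i$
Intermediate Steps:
$Z{\left(F \right)} = \frac{285 + F}{442 + F}$
$\sqrt{Z{\left(261 \right)} + w} = \sqrt{\frac{285 + 261}{442 + 261} - 382814} = \sqrt{\frac{1}{703} \cdot 546 - 382814} = \sqrt{\frac{546}{703} - 382814} = \sqrt{- \frac{269117696}{703}} = \frac{16 i \sqrt{739022423}}{703}$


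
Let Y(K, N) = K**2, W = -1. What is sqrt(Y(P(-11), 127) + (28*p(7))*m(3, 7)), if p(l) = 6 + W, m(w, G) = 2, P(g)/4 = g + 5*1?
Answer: 2*sqrt(214) ≈ 29.257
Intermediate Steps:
P(g) = 20 + 4*g (P(g) = 4*(g + 5*1) = 4*(g + 5) = 4*(5 + g) = 20 + 4*g)
p(l) = 5 (p(l) = 6 - 1 = 5)
sqrt(Y(P(-11), 127) + (28*p(7))*m(3, 7)) = sqrt((20 + 4*(-11))**2 + (28*5)*2) = sqrt((20 - 44)**2 + 140*2) = sqrt((-24)**2 + 280) = sqrt(576 + 280) = sqrt(856) = 2*sqrt(214)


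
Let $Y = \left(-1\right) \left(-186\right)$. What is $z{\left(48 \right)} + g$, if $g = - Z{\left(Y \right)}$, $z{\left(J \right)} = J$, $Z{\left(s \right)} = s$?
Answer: $-138$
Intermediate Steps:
$Y = 186$
$g = -186$ ($g = \left(-1\right) 186 = -186$)
$z{\left(48 \right)} + g = 48 - 186 = -138$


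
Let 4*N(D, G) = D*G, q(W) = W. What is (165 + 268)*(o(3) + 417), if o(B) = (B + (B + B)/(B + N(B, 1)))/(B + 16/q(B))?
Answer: 22600002/125 ≈ 1.8080e+5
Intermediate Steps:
N(D, G) = D*G/4 (N(D, G) = (D*G)/4 = D*G/4)
o(B) = (8/5 + B)/(B + 16/B) (o(B) = (B + (B + B)/(B + (¼)*B*1))/(B + 16/B) = (B + (2*B)/(B + B/4))/(B + 16/B) = (B + (2*B)/((5*B/4)))/(B + 16/B) = (B + (2*B)*(4/(5*B)))/(B + 16/B) = (B + 8/5)/(B + 16/B) = (8/5 + B)/(B + 16/B))
(165 + 268)*(o(3) + 417) = (165 + 268)*((⅕)*3*(8 + 5*3)/(16 + 3²) + 417) = 433*((⅕)*3*(8 + 15)/(16 + 9) + 417) = 433*((⅕)*3*23/25 + 417) = 433*((⅕)*3*(1/25)*23 + 417) = 433*(69/125 + 417) = 433*(52194/125) = 22600002/125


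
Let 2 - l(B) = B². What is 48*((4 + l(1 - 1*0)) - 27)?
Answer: -1056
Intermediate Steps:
l(B) = 2 - B²
48*((4 + l(1 - 1*0)) - 27) = 48*((4 + (2 - (1 - 1*0)²)) - 27) = 48*((4 + (2 - (1 + 0)²)) - 27) = 48*((4 + (2 - 1*1²)) - 27) = 48*((4 + (2 - 1*1)) - 27) = 48*((4 + (2 - 1)) - 27) = 48*((4 + 1) - 27) = 48*(5 - 27) = 48*(-22) = -1056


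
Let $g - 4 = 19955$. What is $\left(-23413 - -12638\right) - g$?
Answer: $-30734$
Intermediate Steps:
$g = 19959$ ($g = 4 + 19955 = 19959$)
$\left(-23413 - -12638\right) - g = \left(-23413 - -12638\right) - 19959 = \left(-23413 + 12638\right) - 19959 = -10775 - 19959 = -30734$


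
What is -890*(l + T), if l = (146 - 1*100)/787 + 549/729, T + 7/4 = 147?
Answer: -16573552855/127494 ≈ -1.2999e+5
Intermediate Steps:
T = 581/4 (T = -7/4 + 147 = 581/4 ≈ 145.25)
l = 51733/63747 (l = (146 - 100)*(1/787) + 549*(1/729) = 46*(1/787) + 61/81 = 46/787 + 61/81 = 51733/63747 ≈ 0.81154)
-890*(l + T) = -890*(51733/63747 + 581/4) = -890*37243939/254988 = -16573552855/127494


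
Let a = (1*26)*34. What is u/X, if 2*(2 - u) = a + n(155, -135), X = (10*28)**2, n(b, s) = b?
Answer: -207/31360 ≈ -0.0066008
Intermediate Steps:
X = 78400 (X = 280**2 = 78400)
a = 884 (a = 26*34 = 884)
u = -1035/2 (u = 2 - (884 + 155)/2 = 2 - 1/2*1039 = 2 - 1039/2 = -1035/2 ≈ -517.50)
u/X = -1035/2/78400 = -1035/2*1/78400 = -207/31360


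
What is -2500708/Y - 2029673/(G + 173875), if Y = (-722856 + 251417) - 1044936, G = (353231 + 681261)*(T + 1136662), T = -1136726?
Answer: 24029789956197/14304531416125 ≈ 1.6799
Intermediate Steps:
G = -66207488 (G = (353231 + 681261)*(-1136726 + 1136662) = 1034492*(-64) = -66207488)
Y = -1516375 (Y = -471439 - 1044936 = -1516375)
-2500708/Y - 2029673/(G + 173875) = -2500708/(-1516375) - 2029673/(-66207488 + 173875) = -2500708*(-1/1516375) - 2029673/(-66033613) = 357244/216625 - 2029673*(-1/66033613) = 357244/216625 + 2029673/66033613 = 24029789956197/14304531416125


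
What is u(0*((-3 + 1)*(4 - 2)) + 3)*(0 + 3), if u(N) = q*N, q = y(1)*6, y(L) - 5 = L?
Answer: 324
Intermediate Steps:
y(L) = 5 + L
q = 36 (q = (5 + 1)*6 = 6*6 = 36)
u(N) = 36*N
u(0*((-3 + 1)*(4 - 2)) + 3)*(0 + 3) = (36*(0*((-3 + 1)*(4 - 2)) + 3))*(0 + 3) = (36*(0*(-2*2) + 3))*3 = (36*(0*(-4) + 3))*3 = (36*(0 + 3))*3 = (36*3)*3 = 108*3 = 324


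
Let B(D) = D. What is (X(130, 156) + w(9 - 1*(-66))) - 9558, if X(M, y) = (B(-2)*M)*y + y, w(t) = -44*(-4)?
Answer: -49786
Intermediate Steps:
w(t) = 176
X(M, y) = y - 2*M*y (X(M, y) = (-2*M)*y + y = -2*M*y + y = y - 2*M*y)
(X(130, 156) + w(9 - 1*(-66))) - 9558 = (156*(1 - 2*130) + 176) - 9558 = (156*(1 - 260) + 176) - 9558 = (156*(-259) + 176) - 9558 = (-40404 + 176) - 9558 = -40228 - 9558 = -49786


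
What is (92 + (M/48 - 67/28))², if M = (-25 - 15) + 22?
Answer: 24970009/3136 ≈ 7962.4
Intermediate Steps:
M = -18 (M = -40 + 22 = -18)
(92 + (M/48 - 67/28))² = (92 + (-18/48 - 67/28))² = (92 + (-18*1/48 - 67*1/28))² = (92 + (-3/8 - 67/28))² = (92 - 155/56)² = (4997/56)² = 24970009/3136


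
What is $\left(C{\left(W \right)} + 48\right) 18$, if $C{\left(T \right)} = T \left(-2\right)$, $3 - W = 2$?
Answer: $828$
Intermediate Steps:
$W = 1$ ($W = 3 - 2 = 1$)
$C{\left(T \right)} = - 2 T$
$\left(C{\left(W \right)} + 48\right) 18 = \left(\left(-2\right) 1 + 48\right) 18 = \left(-2 + 48\right) 18 = 46 \cdot 18 = 828$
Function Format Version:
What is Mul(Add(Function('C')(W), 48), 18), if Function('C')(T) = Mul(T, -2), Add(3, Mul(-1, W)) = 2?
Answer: 828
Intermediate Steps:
W = 1 (W = Add(3, Mul(-1, 2)) = Add(3, -2) = 1)
Function('C')(T) = Mul(-2, T)
Mul(Add(Function('C')(W), 48), 18) = Mul(Add(Mul(-2, 1), 48), 18) = Mul(Add(-2, 48), 18) = Mul(46, 18) = 828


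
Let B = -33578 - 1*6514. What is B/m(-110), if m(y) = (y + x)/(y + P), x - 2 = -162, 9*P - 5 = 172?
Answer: -1810822/135 ≈ -13414.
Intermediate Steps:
P = 59/3 (P = 5/9 + (1/9)*172 = 5/9 + 172/9 = 59/3 ≈ 19.667)
x = -160 (x = 2 - 162 = -160)
m(y) = (-160 + y)/(59/3 + y) (m(y) = (y - 160)/(y + 59/3) = (-160 + y)/(59/3 + y))
B = -40092 (B = -33578 - 6514 = -40092)
B/m(-110) = -40092*(59 + 3*(-110))/(3*(-160 - 110)) = -40092/(3*(-270)/(59 - 330)) = -40092/(3*(-270)/(-271)) = -40092/(3*(-1/271)*(-270)) = -40092/810/271 = -40092*271/810 = -1810822/135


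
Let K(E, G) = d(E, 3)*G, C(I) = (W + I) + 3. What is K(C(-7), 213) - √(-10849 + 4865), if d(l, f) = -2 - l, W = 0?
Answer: 426 - 4*I*√374 ≈ 426.0 - 77.356*I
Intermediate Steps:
C(I) = 3 + I (C(I) = (0 + I) + 3 = I + 3 = 3 + I)
K(E, G) = G*(-2 - E) (K(E, G) = (-2 - E)*G = G*(-2 - E))
K(C(-7), 213) - √(-10849 + 4865) = -1*213*(2 + (3 - 7)) - √(-10849 + 4865) = -1*213*(2 - 4) - √(-5984) = -1*213*(-2) - 4*I*√374 = 426 - 4*I*√374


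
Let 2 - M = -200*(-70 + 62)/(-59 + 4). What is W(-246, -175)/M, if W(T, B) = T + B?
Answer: -4631/342 ≈ -13.541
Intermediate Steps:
W(T, B) = B + T
M = 342/11 (M = 2 - (-200)*(-70 + 62)/(-59 + 4) = 2 - (-200)*(-8/(-55)) = 2 - (-200)*(-8*(-1/55)) = 2 - (-200)*8/55 = 2 - 1*(-320/11) = 2 + 320/11 = 342/11 ≈ 31.091)
W(-246, -175)/M = (-175 - 246)/(342/11) = -421*11/342 = -4631/342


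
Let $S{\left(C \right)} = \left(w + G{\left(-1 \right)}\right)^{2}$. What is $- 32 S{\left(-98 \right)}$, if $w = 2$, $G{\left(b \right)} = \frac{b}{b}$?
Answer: $-288$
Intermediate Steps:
$G{\left(b \right)} = 1$
$S{\left(C \right)} = 9$ ($S{\left(C \right)} = \left(2 + 1\right)^{2} = 3^{2} = 9$)
$- 32 S{\left(-98 \right)} = \left(-32\right) 9 = -288$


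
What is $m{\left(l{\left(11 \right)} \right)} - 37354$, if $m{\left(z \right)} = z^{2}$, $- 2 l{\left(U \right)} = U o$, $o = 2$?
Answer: $-37233$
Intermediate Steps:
$l{\left(U \right)} = - U$ ($l{\left(U \right)} = - \frac{U 2}{2} = - \frac{2 U}{2} = - U$)
$m{\left(l{\left(11 \right)} \right)} - 37354 = \left(\left(-1\right) 11\right)^{2} - 37354 = \left(-11\right)^{2} - 37354 = 121 - 37354 = -37233$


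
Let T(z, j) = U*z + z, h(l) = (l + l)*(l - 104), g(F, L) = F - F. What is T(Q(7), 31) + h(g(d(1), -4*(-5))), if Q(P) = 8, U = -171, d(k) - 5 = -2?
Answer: -1360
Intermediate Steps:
d(k) = 3 (d(k) = 5 - 2 = 3)
g(F, L) = 0
h(l) = 2*l*(-104 + l) (h(l) = (2*l)*(-104 + l) = 2*l*(-104 + l))
T(z, j) = -170*z (T(z, j) = -171*z + z = -170*z)
T(Q(7), 31) + h(g(d(1), -4*(-5))) = -170*8 + 2*0*(-104 + 0) = -1360 + 2*0*(-104) = -1360 + 0 = -1360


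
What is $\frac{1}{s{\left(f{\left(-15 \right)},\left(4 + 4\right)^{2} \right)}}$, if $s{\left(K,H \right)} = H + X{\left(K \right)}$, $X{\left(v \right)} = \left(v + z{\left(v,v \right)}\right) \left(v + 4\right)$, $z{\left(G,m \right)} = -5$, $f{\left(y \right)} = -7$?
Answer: $\frac{1}{100} \approx 0.01$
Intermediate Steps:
$X{\left(v \right)} = \left(-5 + v\right) \left(4 + v\right)$ ($X{\left(v \right)} = \left(v - 5\right) \left(v + 4\right) = \left(-5 + v\right) \left(4 + v\right)$)
$s{\left(K,H \right)} = -20 + H + K^{2} - K$ ($s{\left(K,H \right)} = H - \left(20 + K - K^{2}\right) = -20 + H + K^{2} - K$)
$\frac{1}{s{\left(f{\left(-15 \right)},\left(4 + 4\right)^{2} \right)}} = \frac{1}{-20 + \left(4 + 4\right)^{2} + \left(-7\right)^{2} - -7} = \frac{1}{-20 + 8^{2} + 49 + 7} = \frac{1}{-20 + 64 + 49 + 7} = \frac{1}{100}$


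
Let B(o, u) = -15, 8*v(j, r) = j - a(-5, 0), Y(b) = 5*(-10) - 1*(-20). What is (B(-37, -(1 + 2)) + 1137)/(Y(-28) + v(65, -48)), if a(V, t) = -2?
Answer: -8976/173 ≈ -51.884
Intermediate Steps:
Y(b) = -30 (Y(b) = -50 + 20 = -30)
v(j, r) = ¼ + j/8 (v(j, r) = (j - 1*(-2))/8 = (j + 2)/8 = (2 + j)/8 = ¼ + j/8)
(B(-37, -(1 + 2)) + 1137)/(Y(-28) + v(65, -48)) = (-15 + 1137)/(-30 + (¼ + (⅛)*65)) = 1122/(-30 + (¼ + 65/8)) = 1122/(-30 + 67/8) = 1122/(-173/8) = 1122*(-8/173) = -8976/173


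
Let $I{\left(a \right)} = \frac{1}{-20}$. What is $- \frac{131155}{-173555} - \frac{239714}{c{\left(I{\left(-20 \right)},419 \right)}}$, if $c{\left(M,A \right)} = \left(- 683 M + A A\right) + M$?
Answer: $- \frac{37146775859}{60950815161} \approx -0.60946$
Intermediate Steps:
$I{\left(a \right)} = - \frac{1}{20}$
$c{\left(M,A \right)} = A^{2} - 682 M$ ($c{\left(M,A \right)} = \left(- 683 M + A^{2}\right) + M = \left(A^{2} - 683 M\right) + M = A^{2} - 682 M$)
$- \frac{131155}{-173555} - \frac{239714}{c{\left(I{\left(-20 \right)},419 \right)}} = - \frac{131155}{-173555} - \frac{239714}{419^{2} - - \frac{341}{10}} = \left(-131155\right) \left(- \frac{1}{173555}\right) - \frac{239714}{175561 + \frac{341}{10}} = \frac{26231}{34711} - \frac{239714}{\frac{1755951}{10}} = \frac{26231}{34711} - \frac{2397140}{1755951} = - \frac{37146775859}{60950815161}$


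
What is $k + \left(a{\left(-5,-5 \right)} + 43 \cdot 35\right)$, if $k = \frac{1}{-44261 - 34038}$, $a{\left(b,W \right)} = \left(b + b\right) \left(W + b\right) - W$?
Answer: $\frac{126061389}{78299} \approx 1610.0$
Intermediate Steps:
$a{\left(b,W \right)} = - W + 2 b \left(W + b\right)$ ($a{\left(b,W \right)} = 2 b \left(W + b\right) - W = - W + 2 b \left(W + b\right)$)
$k = - \frac{1}{78299}$ ($k = \frac{1}{-78299} = - \frac{1}{78299} \approx -1.2772 \cdot 10^{-5}$)
$k + \left(a{\left(-5,-5 \right)} + 43 \cdot 35\right) = - \frac{1}{78299} + \left(\left(\left(-1\right) \left(-5\right) + 2 \left(-5\right)^{2} + 2 \left(-5\right) \left(-5\right)\right) + 43 \cdot 35\right) = - \frac{1}{78299} + \left(\left(5 + 2 \cdot 25 + 50\right) + 1505\right) = - \frac{1}{78299} + \left(\left(5 + 50 + 50\right) + 1505\right) = - \frac{1}{78299} + \left(105 + 1505\right) = - \frac{1}{78299} + 1610 = \frac{126061389}{78299}$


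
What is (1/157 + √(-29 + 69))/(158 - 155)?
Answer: 1/471 + 2*√10/3 ≈ 2.1103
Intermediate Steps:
(1/157 + √(-29 + 69))/(158 - 155) = (1/157 + √40)/3 = (1/157 + 2*√10)*(⅓) = 1/471 + 2*√10/3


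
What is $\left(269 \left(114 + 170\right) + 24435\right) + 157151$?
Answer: $257982$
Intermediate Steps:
$\left(269 \left(114 + 170\right) + 24435\right) + 157151 = \left(269 \cdot 284 + 24435\right) + 157151 = \left(76396 + 24435\right) + 157151 = 100831 + 157151 = 257982$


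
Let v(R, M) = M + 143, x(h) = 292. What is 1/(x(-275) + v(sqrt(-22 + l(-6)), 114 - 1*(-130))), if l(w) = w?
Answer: 1/679 ≈ 0.0014728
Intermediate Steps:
v(R, M) = 143 + M
1/(x(-275) + v(sqrt(-22 + l(-6)), 114 - 1*(-130))) = 1/(292 + (143 + (114 - 1*(-130)))) = 1/(292 + (143 + (114 + 130))) = 1/(292 + (143 + 244)) = 1/(292 + 387) = 1/679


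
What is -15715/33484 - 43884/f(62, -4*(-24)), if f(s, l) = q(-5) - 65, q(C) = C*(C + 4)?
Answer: 122372413/167420 ≈ 730.93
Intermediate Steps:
q(C) = C*(4 + C)
f(s, l) = -60 (f(s, l) = -5*(4 - 5) - 65 = -5*(-1) - 65 = 5 - 65 = -60)
-15715/33484 - 43884/f(62, -4*(-24)) = -15715/33484 - 43884/(-60) = -15715*1/33484 - 43884*(-1/60) = -15715/33484 + 3657/5 = 122372413/167420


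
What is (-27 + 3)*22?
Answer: -528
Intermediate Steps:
(-27 + 3)*22 = -24*22 = -528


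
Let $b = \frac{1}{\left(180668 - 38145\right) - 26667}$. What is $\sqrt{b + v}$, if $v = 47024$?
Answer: $\frac{\sqrt{39449058838345}}{28964} \approx 216.85$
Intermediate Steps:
$b = \frac{1}{115856}$ ($b = \frac{1}{\left(180668 - 38145\right) - 26667} = \frac{1}{142523 - 26667} = \frac{1}{115856} \approx 8.6314 \cdot 10^{-6}$)
$\sqrt{b + v} = \sqrt{\frac{1}{115856} + 47024} = \sqrt{\frac{5448012545}{115856}} = \frac{\sqrt{39449058838345}}{28964}$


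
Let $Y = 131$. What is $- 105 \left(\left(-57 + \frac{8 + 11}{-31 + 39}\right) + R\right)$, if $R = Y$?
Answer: $- \frac{64155}{8} \approx -8019.4$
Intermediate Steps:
$R = 131$
$- 105 \left(\left(-57 + \frac{8 + 11}{-31 + 39}\right) + R\right) = - 105 \left(\left(-57 + \frac{8 + 11}{-31 + 39}\right) + 131\right) = - 105 \left(\left(-57 + \frac{19}{8}\right) + 131\right) = - 105 \left(- \frac{437}{8} + 131\right) = \left(-105\right) \frac{611}{8} = - \frac{64155}{8}$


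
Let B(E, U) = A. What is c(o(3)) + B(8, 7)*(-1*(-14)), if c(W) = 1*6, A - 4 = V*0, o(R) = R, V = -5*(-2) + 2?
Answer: 62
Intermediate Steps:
V = 12 (V = 10 + 2 = 12)
A = 4 (A = 4 + 12*0 = 4 + 0 = 4)
B(E, U) = 4
c(W) = 6
c(o(3)) + B(8, 7)*(-1*(-14)) = 6 + 4*(-1*(-14)) = 6 + 4*14 = 6 + 56 = 62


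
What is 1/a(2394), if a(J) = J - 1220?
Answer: 1/1174 ≈ 0.00085179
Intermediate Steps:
a(J) = -1220 + J
1/a(2394) = 1/(-1220 + 2394) = 1/1174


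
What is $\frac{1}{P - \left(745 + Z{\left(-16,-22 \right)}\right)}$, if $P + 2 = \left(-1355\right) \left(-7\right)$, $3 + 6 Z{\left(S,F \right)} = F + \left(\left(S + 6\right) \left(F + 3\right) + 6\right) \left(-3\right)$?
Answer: $\frac{6}{53041} \approx 0.00011312$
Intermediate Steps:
$Z{\left(S,F \right)} = - \frac{7}{2} + \frac{F}{6} - \frac{\left(3 + F\right) \left(6 + S\right)}{2}$ ($Z{\left(S,F \right)} = - \frac{1}{2} + \frac{F + \left(\left(S + 6\right) \left(F + 3\right) + 6\right) \left(-3\right)}{6} = - \frac{1}{2} + \frac{F + \left(\left(6 + S\right) \left(3 + F\right) + 6\right) \left(-3\right)}{6} = - \frac{1}{2} + \frac{F + \left(\left(3 + F\right) \left(6 + S\right) + 6\right) \left(-3\right)}{6} = - \frac{1}{2} + \frac{F + \left(6 + \left(3 + F\right) \left(6 + S\right)\right) \left(-3\right)}{6} = - \frac{1}{2} + \frac{F - \left(18 + 3 \left(3 + F\right) \left(6 + S\right)\right)}{6} = - \frac{1}{2} + \frac{-18 + F - 3 \left(3 + F\right) \left(6 + S\right)}{6} = - \frac{1}{2} - \left(3 - \frac{F}{6} + \frac{\left(3 + F\right) \left(6 + S\right)}{2}\right) = - \frac{7}{2} + \frac{F}{6} - \frac{\left(3 + F\right) \left(6 + S\right)}{2}$)
$P = 9483$ ($P = -2 - -9485 = -2 + 9485 = 9483$)
$\frac{1}{P - \left(745 + Z{\left(-16,-22 \right)}\right)} = \frac{1}{9483 - \left(\frac{1465}{2} + 24 + \frac{187}{3} - \left(-11\right) \left(-16\right)\right)} = \frac{1}{9483 - \frac{3857}{6}} = \frac{1}{\frac{53041}{6}} = \frac{6}{53041}$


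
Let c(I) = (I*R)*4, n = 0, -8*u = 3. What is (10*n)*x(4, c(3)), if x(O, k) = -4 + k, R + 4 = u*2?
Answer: 0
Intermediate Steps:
u = -3/8 (u = -1/8*3 = -3/8 ≈ -0.37500)
R = -19/4 (R = -4 - 3/8*2 = -4 - 3/4 = -19/4 ≈ -4.7500)
c(I) = -19*I (c(I) = (I*(-19/4))*4 = -19*I/4*4 = -19*I)
(10*n)*x(4, c(3)) = (10*0)*(-4 - 19*3) = 0*(-4 - 57) = 0*(-61) = 0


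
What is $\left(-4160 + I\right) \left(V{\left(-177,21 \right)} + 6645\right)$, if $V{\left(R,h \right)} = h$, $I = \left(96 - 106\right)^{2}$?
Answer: $-27063960$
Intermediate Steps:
$I = 100$ ($I = \left(-10\right)^{2} = 100$)
$\left(-4160 + I\right) \left(V{\left(-177,21 \right)} + 6645\right) = \left(-4160 + 100\right) \left(21 + 6645\right) = \left(-4060\right) 6666 = -27063960$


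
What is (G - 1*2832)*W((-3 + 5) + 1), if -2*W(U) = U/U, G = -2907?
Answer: 5739/2 ≈ 2869.5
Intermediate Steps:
W(U) = -½ (W(U) = -U/(2*U) = -½*1 = -½)
(G - 1*2832)*W((-3 + 5) + 1) = (-2907 - 1*2832)*(-½) = (-2907 - 2832)*(-½) = -5739*(-½) = 5739/2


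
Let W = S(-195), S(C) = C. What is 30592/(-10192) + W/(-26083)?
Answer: -49746481/16614871 ≈ -2.9941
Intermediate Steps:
W = -195
30592/(-10192) + W/(-26083) = 30592/(-10192) - 195/(-26083) = 30592*(-1/10192) - 195*(-1/26083) = -1912/637 + 195/26083 = -49746481/16614871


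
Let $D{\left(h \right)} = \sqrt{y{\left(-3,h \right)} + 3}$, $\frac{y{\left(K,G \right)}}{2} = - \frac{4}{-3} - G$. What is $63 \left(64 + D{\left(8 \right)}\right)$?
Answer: $4032 + 21 i \sqrt{93} \approx 4032.0 + 202.52 i$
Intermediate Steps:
$y{\left(K,G \right)} = \frac{8}{3} - 2 G$ ($y{\left(K,G \right)} = 2 \left(- \frac{4}{-3} - G\right) = 2 \left(\left(-4\right) \left(- \frac{1}{3}\right) - G\right) = 2 \left(\frac{4}{3} - G\right) = \frac{8}{3} - 2 G$)
$D{\left(h \right)} = \sqrt{\frac{17}{3} - 2 h}$ ($D{\left(h \right)} = \sqrt{\left(\frac{8}{3} - 2 h\right) + 3} = \sqrt{\frac{17}{3} - 2 h}$)
$63 \left(64 + D{\left(8 \right)}\right) = 63 \left(64 + \frac{\sqrt{51 - 144}}{3}\right) = 63 \left(64 + \frac{\sqrt{-93}}{3}\right) = 63 \left(64 + \frac{i \sqrt{93}}{3}\right) = 4032 + 21 i \sqrt{93}$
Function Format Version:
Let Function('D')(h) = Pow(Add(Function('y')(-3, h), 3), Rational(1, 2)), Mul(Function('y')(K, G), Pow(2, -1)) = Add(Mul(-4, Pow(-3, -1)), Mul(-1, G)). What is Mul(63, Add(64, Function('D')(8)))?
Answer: Add(4032, Mul(21, I, Pow(93, Rational(1, 2)))) ≈ Add(4032.0, Mul(202.52, I))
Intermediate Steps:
Function('y')(K, G) = Add(Rational(8, 3), Mul(-2, G)) (Function('y')(K, G) = Mul(2, Add(Mul(-4, Pow(-3, -1)), Mul(-1, G))) = Mul(2, Add(Mul(-4, Rational(-1, 3)), Mul(-1, G))) = Mul(2, Add(Rational(4, 3), Mul(-1, G))) = Add(Rational(8, 3), Mul(-2, G)))
Function('D')(h) = Pow(Add(Rational(17, 3), Mul(-2, h)), Rational(1, 2)) (Function('D')(h) = Pow(Add(Add(Rational(8, 3), Mul(-2, h)), 3), Rational(1, 2)) = Pow(Add(Rational(17, 3), Mul(-2, h)), Rational(1, 2)))
Mul(63, Add(64, Function('D')(8))) = Mul(63, Add(64, Mul(Rational(1, 3), Pow(Add(51, Mul(-18, 8)), Rational(1, 2))))) = Mul(63, Add(64, Mul(Rational(1, 3), Pow(Add(51, -144), Rational(1, 2))))) = Mul(63, Add(64, Mul(Rational(1, 3), Pow(-93, Rational(1, 2))))) = Mul(63, Add(64, Mul(Rational(1, 3), Mul(I, Pow(93, Rational(1, 2)))))) = Mul(63, Add(64, Mul(Rational(1, 3), I, Pow(93, Rational(1, 2))))) = Add(4032, Mul(21, I, Pow(93, Rational(1, 2))))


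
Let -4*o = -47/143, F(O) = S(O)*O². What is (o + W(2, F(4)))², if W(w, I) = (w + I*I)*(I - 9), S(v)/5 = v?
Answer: 331840749507234350161/327184 ≈ 1.0142e+15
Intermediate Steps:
S(v) = 5*v
F(O) = 5*O³ (F(O) = (5*O)*O² = 5*O³)
W(w, I) = (-9 + I)*(w + I²) (W(w, I) = (w + I²)*(-9 + I) = (-9 + I)*(w + I²))
o = 47/572 (o = -(-47)/(4*143) = -¼*(-47/143) = 47/572 ≈ 0.082168)
(o + W(2, F(4)))² = (47/572 + ((5*4³)³ - 9*2 - 9*(5*4³)² + (5*4³)*2))² = (47/572 + ((5*64)³ - 18 - 9*(5*64)² + (5*64)*2))² = (47/572 + (320³ - 18 - 9*320² + 320*2))² = (47/572 + (32768000 - 18 - 9*102400 + 640))² = (47/572 + (32768000 - 18 - 921600 + 640))² = (47/572 + 31847022)² = (18216496631/572)² = 331840749507234350161/327184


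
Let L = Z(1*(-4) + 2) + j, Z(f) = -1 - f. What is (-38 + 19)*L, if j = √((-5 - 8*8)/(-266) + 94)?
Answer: -19 - √6669418/14 ≈ -203.47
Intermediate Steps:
j = √6669418/266 (j = √((-5 - 64)*(-1/266) + 94) = √(-69*(-1/266) + 94) = √(69/266 + 94) = √(25073/266) = √6669418/266 ≈ 9.7087)
L = 1 + √6669418/266 (L = (-1 - (1*(-4) + 2)) + √6669418/266 = (-1 - (-4 + 2)) + √6669418/266 = (-1 - 1*(-2)) + √6669418/266 = (-1 + 2) + √6669418/266 = 1 + √6669418/266 ≈ 10.709)
(-38 + 19)*L = (-38 + 19)*(1 + √6669418/266) = -19*(1 + √6669418/266) = -19 - √6669418/14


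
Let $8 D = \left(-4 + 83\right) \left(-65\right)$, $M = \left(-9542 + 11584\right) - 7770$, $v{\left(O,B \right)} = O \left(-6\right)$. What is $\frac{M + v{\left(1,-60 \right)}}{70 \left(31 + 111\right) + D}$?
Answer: $- \frac{45872}{74385} \approx -0.61668$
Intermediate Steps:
$v{\left(O,B \right)} = - 6 O$
$M = -5728$ ($M = 2042 - 7770 = -5728$)
$D = - \frac{5135}{8}$ ($D = \frac{\left(-4 + 83\right) \left(-65\right)}{8} = \frac{79 \left(-65\right)}{8} = \frac{1}{8} \left(-5135\right) = - \frac{5135}{8} \approx -641.88$)
$\frac{M + v{\left(1,-60 \right)}}{70 \left(31 + 111\right) + D} = \frac{-5728 - 6}{70 \left(31 + 111\right) - \frac{5135}{8}} = \frac{-5728 - 6}{70 \cdot 142 - \frac{5135}{8}} = - \frac{5734}{9940 - \frac{5135}{8}} = - \frac{5734}{\frac{74385}{8}} = \left(-5734\right) \frac{8}{74385} = - \frac{45872}{74385}$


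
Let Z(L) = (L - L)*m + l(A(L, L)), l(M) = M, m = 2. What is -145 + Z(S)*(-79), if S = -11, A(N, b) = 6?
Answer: -619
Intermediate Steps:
Z(L) = 6 (Z(L) = (L - L)*2 + 6 = 0*2 + 6 = 0 + 6 = 6)
-145 + Z(S)*(-79) = -145 + 6*(-79) = -145 - 474 = -619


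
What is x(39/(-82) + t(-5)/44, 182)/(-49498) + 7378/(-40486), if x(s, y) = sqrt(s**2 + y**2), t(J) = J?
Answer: -119/653 - sqrt(107800405553)/89294392 ≈ -0.18591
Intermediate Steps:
x(39/(-82) + t(-5)/44, 182)/(-49498) + 7378/(-40486) = sqrt((39/(-82) - 5/44)**2 + 182**2)/(-49498) + 7378/(-40486) = sqrt((39*(-1/82) - 5*1/44)**2 + 33124)*(-1/49498) + 7378*(-1/40486) = sqrt((-39/82 - 5/44)**2 + 33124)*(-1/49498) - 119/653 = sqrt((-1063/1804)**2 + 33124)*(-1/49498) - 119/653 = sqrt(1129969/3254416 + 33124)*(-1/49498) - 119/653 = sqrt(107800405553/3254416)*(-1/49498) - 119/653 = (sqrt(107800405553)/1804)*(-1/49498) - 119/653 = -sqrt(107800405553)/89294392 - 119/653 = -119/653 - sqrt(107800405553)/89294392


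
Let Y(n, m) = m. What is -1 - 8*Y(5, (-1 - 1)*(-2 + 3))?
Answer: 15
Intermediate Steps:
-1 - 8*Y(5, (-1 - 1)*(-2 + 3)) = -1 - 8*(-1 - 1)*(-2 + 3) = -1 - (-16) = -1 - 8*(-2) = -1 + 16 = 15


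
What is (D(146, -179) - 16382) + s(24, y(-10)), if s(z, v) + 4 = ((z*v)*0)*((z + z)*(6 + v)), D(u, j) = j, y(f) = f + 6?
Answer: -16565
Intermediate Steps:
y(f) = 6 + f
s(z, v) = -4 (s(z, v) = -4 + ((z*v)*0)*((z + z)*(6 + v)) = -4 + ((v*z)*0)*((2*z)*(6 + v)) = -4 + 0*(2*z*(6 + v)) = -4 + 0 = -4)
(D(146, -179) - 16382) + s(24, y(-10)) = (-179 - 16382) - 4 = -16561 - 4 = -16565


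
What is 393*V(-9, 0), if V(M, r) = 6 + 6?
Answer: 4716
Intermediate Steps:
V(M, r) = 12
393*V(-9, 0) = 393*12 = 4716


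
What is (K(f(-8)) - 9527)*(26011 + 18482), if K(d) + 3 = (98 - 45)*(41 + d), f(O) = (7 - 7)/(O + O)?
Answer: -327335001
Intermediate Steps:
f(O) = 0 (f(O) = 0/((2*O)) = 0*(1/(2*O)) = 0)
K(d) = 2170 + 53*d (K(d) = -3 + (98 - 45)*(41 + d) = -3 + 53*(41 + d) = -3 + (2173 + 53*d) = 2170 + 53*d)
(K(f(-8)) - 9527)*(26011 + 18482) = ((2170 + 53*0) - 9527)*(26011 + 18482) = ((2170 + 0) - 9527)*44493 = (2170 - 9527)*44493 = -7357*44493 = -327335001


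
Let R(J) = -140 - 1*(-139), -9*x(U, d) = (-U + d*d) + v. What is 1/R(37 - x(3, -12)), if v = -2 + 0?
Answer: -1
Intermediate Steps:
v = -2
x(U, d) = 2/9 - d²/9 + U/9 (x(U, d) = -((-U + d*d) - 2)/9 = -((-U + d²) - 2)/9 = -((d² - U) - 2)/9 = -(-2 + d² - U)/9 = 2/9 - d²/9 + U/9)
R(J) = -1 (R(J) = -140 + 139 = -1)
1/R(37 - x(3, -12)) = 1/(-1) = -1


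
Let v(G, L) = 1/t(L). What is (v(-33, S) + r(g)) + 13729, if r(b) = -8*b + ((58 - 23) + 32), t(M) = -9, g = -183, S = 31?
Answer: 137339/9 ≈ 15260.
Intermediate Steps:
r(b) = 67 - 8*b (r(b) = -8*b + (35 + 32) = -8*b + 67 = 67 - 8*b)
v(G, L) = -⅑ (v(G, L) = 1/(-9) = -⅑)
(v(-33, S) + r(g)) + 13729 = (-⅑ + (67 - 8*(-183))) + 13729 = (-⅑ + (67 + 1464)) + 13729 = (-⅑ + 1531) + 13729 = 13778/9 + 13729 = 137339/9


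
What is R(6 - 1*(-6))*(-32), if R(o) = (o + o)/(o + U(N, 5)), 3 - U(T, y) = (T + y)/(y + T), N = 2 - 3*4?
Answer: -384/7 ≈ -54.857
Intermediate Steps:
N = -10 (N = 2 - 12 = -10)
U(T, y) = 2 (U(T, y) = 3 - (T + y)/(y + T) = 3 - (T + y)/(T + y) = 3 - 1*1 = 3 - 1 = 2)
R(o) = 2*o/(2 + o) (R(o) = (o + o)/(o + 2) = (2*o)/(2 + o) = 2*o/(2 + o))
R(6 - 1*(-6))*(-32) = (2*(6 - 1*(-6))/(2 + (6 - 1*(-6))))*(-32) = (2*(6 + 6)/(2 + (6 + 6)))*(-32) = (2*12/(2 + 12))*(-32) = (2*12/14)*(-32) = (2*12*(1/14))*(-32) = (12/7)*(-32) = -384/7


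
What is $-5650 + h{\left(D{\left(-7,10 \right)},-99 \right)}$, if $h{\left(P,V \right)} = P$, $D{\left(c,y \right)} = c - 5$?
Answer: $-5662$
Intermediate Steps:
$D{\left(c,y \right)} = -5 + c$
$-5650 + h{\left(D{\left(-7,10 \right)},-99 \right)} = -5650 - 12 = -5662$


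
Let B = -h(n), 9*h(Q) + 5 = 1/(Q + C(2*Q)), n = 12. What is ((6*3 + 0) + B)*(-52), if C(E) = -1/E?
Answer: -2491060/2583 ≈ -964.41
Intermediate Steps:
h(Q) = -5/9 + 1/(9*(Q - 1/(2*Q)))
B = 1411/2583 (B = -(5 - 2*12*(-1 + 5*12))/(9*(-1 + 2*12**2)) = -(5 - 2*12*(-1 + 60))/(9*(-1 + 2*144)) = -(5 - 2*12*59)/(9*(-1 + 288)) = -(5 - 1416)/(9*287) = -(-1411)/(9*287) = -1*(-1411/2583) = 1411/2583 ≈ 0.54626)
((6*3 + 0) + B)*(-52) = ((6*3 + 0) + 1411/2583)*(-52) = ((18 + 0) + 1411/2583)*(-52) = (18 + 1411/2583)*(-52) = (47905/2583)*(-52) = -2491060/2583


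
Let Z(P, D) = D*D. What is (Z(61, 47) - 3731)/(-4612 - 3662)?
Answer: 761/4137 ≈ 0.18395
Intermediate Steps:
Z(P, D) = D²
(Z(61, 47) - 3731)/(-4612 - 3662) = (47² - 3731)/(-4612 - 3662) = (2209 - 3731)/(-8274) = -1522*(-1/8274) = 761/4137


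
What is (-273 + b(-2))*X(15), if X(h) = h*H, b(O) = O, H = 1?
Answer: -4125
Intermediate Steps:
X(h) = h (X(h) = h*1 = h)
(-273 + b(-2))*X(15) = (-273 - 2)*15 = -275*15 = -4125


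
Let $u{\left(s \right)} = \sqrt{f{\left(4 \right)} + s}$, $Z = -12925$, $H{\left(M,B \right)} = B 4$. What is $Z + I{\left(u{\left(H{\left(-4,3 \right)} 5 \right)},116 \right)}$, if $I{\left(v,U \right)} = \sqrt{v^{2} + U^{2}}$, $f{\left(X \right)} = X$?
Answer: $-12925 + 52 \sqrt{5} \approx -12809.0$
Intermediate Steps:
$H{\left(M,B \right)} = 4 B$
$u{\left(s \right)} = \sqrt{4 + s}$
$I{\left(v,U \right)} = \sqrt{U^{2} + v^{2}}$
$Z + I{\left(u{\left(H{\left(-4,3 \right)} 5 \right)},116 \right)} = -12925 + \sqrt{116^{2} + \left(\sqrt{4 + 4 \cdot 3 \cdot 5}\right)^{2}} = -12925 + \sqrt{13456 + \left(\sqrt{4 + 12 \cdot 5}\right)^{2}} = -12925 + \sqrt{13456 + \left(\sqrt{4 + 60}\right)^{2}} = -12925 + \sqrt{13456 + \left(\sqrt{64}\right)^{2}} = -12925 + \sqrt{13456 + 8^{2}} = -12925 + \sqrt{13456 + 64} = -12925 + \sqrt{13520} = -12925 + 52 \sqrt{5}$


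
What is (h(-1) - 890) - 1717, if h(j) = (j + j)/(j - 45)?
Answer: -59960/23 ≈ -2607.0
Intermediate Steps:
h(j) = 2*j/(-45 + j) (h(j) = (2*j)/(-45 + j) = 2*j/(-45 + j))
(h(-1) - 890) - 1717 = (2*(-1)/(-45 - 1) - 890) - 1717 = (2*(-1)/(-46) - 890) - 1717 = (2*(-1)*(-1/46) - 890) - 1717 = (1/23 - 890) - 1717 = -20469/23 - 1717 = -59960/23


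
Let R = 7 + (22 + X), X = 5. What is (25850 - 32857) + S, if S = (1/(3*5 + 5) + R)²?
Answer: -2339039/400 ≈ -5847.6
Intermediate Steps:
R = 34 (R = 7 + (22 + 5) = 7 + 27 = 34)
S = 463761/400 (S = (1/(3*5 + 5) + 34)² = (1/(15 + 5) + 34)² = (1/20 + 34)² = (681/20)² = 463761/400 ≈ 1159.4)
(25850 - 32857) + S = (25850 - 32857) + 463761/400 = -7007 + 463761/400 = -2339039/400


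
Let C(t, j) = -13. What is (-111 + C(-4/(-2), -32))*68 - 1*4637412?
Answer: -4645844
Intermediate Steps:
(-111 + C(-4/(-2), -32))*68 - 1*4637412 = (-111 - 13)*68 - 1*4637412 = -124*68 - 4637412 = -8432 - 4637412 = -4645844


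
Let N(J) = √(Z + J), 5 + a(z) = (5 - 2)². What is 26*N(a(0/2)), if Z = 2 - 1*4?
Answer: 26*√2 ≈ 36.770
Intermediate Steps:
a(z) = 4 (a(z) = -5 + (5 - 2)² = -5 + 3² = -5 + 9 = 4)
Z = -2 (Z = 2 - 4 = -2)
N(J) = √(-2 + J)
26*N(a(0/2)) = 26*√(-2 + 4) = 26*√2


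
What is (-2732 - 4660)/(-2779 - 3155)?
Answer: 1232/989 ≈ 1.2457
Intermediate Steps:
(-2732 - 4660)/(-2779 - 3155) = -7392/(-5934) = -7392*(-1/5934) = 1232/989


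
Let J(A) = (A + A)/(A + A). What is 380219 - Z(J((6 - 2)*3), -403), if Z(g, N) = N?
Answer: 380622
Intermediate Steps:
J(A) = 1 (J(A) = (2*A)/((2*A)) = (2*A)*(1/(2*A)) = 1)
380219 - Z(J((6 - 2)*3), -403) = 380219 - 1*(-403) = 380219 + 403 = 380622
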